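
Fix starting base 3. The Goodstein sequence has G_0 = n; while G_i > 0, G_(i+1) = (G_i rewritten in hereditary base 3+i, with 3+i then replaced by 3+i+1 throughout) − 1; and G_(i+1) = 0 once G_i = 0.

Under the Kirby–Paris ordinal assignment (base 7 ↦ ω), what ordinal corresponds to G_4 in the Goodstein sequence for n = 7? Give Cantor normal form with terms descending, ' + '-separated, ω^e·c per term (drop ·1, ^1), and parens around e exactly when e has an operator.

G_0=7  [base 3] 2·3 + 1  →[3↦4]→  2·4 + 1 = 9  −1 ⇒ G_1=8
G_1=8  [base 4] 2·4  →[4↦5]→  2·5 = 10  −1 ⇒ G_2=9
G_2=9  [base 5] 5 + 4  →[5↦6]→  6 + 4 = 10  −1 ⇒ G_3=9
G_3=9  [base 6] 6 + 3  →[6↦7]→  7 + 3 = 10  −1 ⇒ G_4=9
G_4=9  [base 7] 7 + 2  →[7↦8]→  8 + 2 = 10  −1 ⇒ G_5=9

ω + 2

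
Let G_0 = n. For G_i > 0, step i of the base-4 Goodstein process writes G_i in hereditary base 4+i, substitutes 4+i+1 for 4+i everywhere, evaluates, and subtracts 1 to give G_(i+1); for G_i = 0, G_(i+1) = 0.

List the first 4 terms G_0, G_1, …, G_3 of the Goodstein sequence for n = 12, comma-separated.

G_0 = 12. HB_4(12) = 3·4. Bump = 15. G_1 = 14.
G_1 = 14. HB_5(14) = 2·5 + 4. Bump = 16. G_2 = 15.
G_2 = 15. HB_6(15) = 2·6 + 3. Bump = 17. G_3 = 16.

12, 14, 15, 16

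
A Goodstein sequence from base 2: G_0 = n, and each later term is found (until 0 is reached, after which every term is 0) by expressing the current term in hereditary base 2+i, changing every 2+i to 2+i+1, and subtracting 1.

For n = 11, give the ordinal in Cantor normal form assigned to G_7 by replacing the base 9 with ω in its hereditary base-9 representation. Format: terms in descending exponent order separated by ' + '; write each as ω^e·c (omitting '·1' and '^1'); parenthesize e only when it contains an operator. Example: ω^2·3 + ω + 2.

ω^ω·7 + ω^7·7 + ω^6·7 + ω^5·7 + ω^4·7 + ω^3·7 + ω^2·7 + ω·7 + 6

11 —HB2→ 2^(2 + 1) + 2 + 1 —bump→ 3^(3 + 1) + 3 + 1 = 85 —(−1)→ 84
84 —HB3→ 3^(3 + 1) + 3 —bump→ 4^(4 + 1) + 4 = 1028 —(−1)→ 1027
1027 —HB4→ 4^(4 + 1) + 3 —bump→ 5^(5 + 1) + 3 = 15628 —(−1)→ 15627
15627 —HB5→ 5^(5 + 1) + 2 —bump→ 6^(6 + 1) + 2 = 279938 —(−1)→ 279937
279937 —HB6→ 6^(6 + 1) + 1 —bump→ 7^(7 + 1) + 1 = 5764802 —(−1)→ 5764801
5764801 —HB7→ 7^(7 + 1) —bump→ 8^(8 + 1) = 134217728 —(−1)→ 134217727
134217727 —HB8→ 7·8^8 + 7·8^7 + 7·8^6 + 7·8^5 + 7·8^4 + 7·8^3 + 7·8^2 + 7·8 + 7 —bump→ 7·9^9 + 7·9^7 + 7·9^6 + 7·9^5 + 7·9^4 + 7·9^3 + 7·9^2 + 7·9 + 7 = 2749609303 —(−1)→ 2749609302
2749609302 —HB9→ 7·9^9 + 7·9^7 + 7·9^6 + 7·9^5 + 7·9^4 + 7·9^3 + 7·9^2 + 7·9 + 6 —bump→ 7·10^10 + 7·10^7 + 7·10^6 + 7·10^5 + 7·10^4 + 7·10^3 + 7·10^2 + 7·10 + 6 = 70077777776 —(−1)→ 70077777775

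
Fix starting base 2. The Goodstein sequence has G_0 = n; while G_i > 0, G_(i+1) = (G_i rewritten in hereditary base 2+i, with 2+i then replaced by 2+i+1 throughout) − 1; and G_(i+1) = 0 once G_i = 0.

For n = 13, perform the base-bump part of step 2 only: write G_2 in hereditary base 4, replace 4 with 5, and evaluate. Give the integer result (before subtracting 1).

16093

13 —HB2→ 2^(2 + 1) + 2^2 + 1 —bump→ 3^(3 + 1) + 3^3 + 1 = 109 —(−1)→ 108
108 —HB3→ 3^(3 + 1) + 3^3 —bump→ 4^(4 + 1) + 4^4 = 1280 —(−1)→ 1279
1279 —HB4→ 4^(4 + 1) + 3·4^3 + 3·4^2 + 3·4 + 3 —bump→ 5^(5 + 1) + 3·5^3 + 3·5^2 + 3·5 + 3 = 16093 —(−1)→ 16092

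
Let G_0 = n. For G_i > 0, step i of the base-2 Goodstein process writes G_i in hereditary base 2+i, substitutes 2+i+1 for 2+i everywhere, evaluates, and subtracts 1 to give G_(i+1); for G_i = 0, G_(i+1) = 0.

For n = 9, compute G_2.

9 —HB2→ 2^(2 + 1) + 1 —bump→ 3^(3 + 1) + 1 = 82 —(−1)→ 81
81 —HB3→ 3^(3 + 1) —bump→ 4^(4 + 1) = 1024 —(−1)→ 1023
1023 —HB4→ 3·4^4 + 3·4^3 + 3·4^2 + 3·4 + 3 —bump→ 3·5^5 + 3·5^3 + 3·5^2 + 3·5 + 3 = 9843 —(−1)→ 9842

1023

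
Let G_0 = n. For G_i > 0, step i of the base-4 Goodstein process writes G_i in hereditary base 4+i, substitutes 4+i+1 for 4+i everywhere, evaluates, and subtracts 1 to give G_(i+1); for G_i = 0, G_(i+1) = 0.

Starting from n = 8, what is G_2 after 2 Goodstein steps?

[0] 8 ≡ 2·4 (base 4). Lift 5: 10. −1: 9.
[1] 9 ≡ 5 + 4 (base 5). Lift 6: 10. −1: 9.
[2] 9 ≡ 6 + 3 (base 6). Lift 7: 10. −1: 9.

9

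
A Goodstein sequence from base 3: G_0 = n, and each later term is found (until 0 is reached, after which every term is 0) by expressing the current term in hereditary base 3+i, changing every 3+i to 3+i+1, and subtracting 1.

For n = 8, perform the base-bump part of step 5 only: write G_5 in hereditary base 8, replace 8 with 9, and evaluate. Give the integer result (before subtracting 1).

8 —HB3→ 2·3 + 2 —bump→ 2·4 + 2 = 10 —(−1)→ 9
9 —HB4→ 2·4 + 1 —bump→ 2·5 + 1 = 11 —(−1)→ 10
10 —HB5→ 2·5 —bump→ 2·6 = 12 —(−1)→ 11
11 —HB6→ 6 + 5 —bump→ 7 + 5 = 12 —(−1)→ 11
11 —HB7→ 7 + 4 —bump→ 8 + 4 = 12 —(−1)→ 11

12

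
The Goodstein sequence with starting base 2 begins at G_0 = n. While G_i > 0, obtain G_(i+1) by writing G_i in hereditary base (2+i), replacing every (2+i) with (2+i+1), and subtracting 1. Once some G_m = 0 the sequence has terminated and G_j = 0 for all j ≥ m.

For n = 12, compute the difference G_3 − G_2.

14620

(0) 12|_2 = 2^(2 + 1) + 2^2 ↦ 3^(3 + 1) + 3^3|_3 = 108 ⇒ 107
(1) 107|_3 = 3^(3 + 1) + 2·3^2 + 2·3 + 2 ↦ 4^(4 + 1) + 2·4^2 + 2·4 + 2|_4 = 1066 ⇒ 1065
(2) 1065|_4 = 4^(4 + 1) + 2·4^2 + 2·4 + 1 ↦ 5^(5 + 1) + 2·5^2 + 2·5 + 1|_5 = 15686 ⇒ 15685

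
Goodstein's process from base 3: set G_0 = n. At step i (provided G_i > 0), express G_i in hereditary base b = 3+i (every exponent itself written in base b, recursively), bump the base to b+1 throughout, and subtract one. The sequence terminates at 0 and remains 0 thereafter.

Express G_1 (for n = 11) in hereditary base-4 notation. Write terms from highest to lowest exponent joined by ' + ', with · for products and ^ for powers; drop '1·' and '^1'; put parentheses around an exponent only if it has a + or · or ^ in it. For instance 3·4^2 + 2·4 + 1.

G_0 = 11. HB_3(11) = 3^2 + 2. Bump = 18. G_1 = 17.
G_1 = 17. HB_4(17) = 4^2 + 1. Bump = 26. G_2 = 25.

4^2 + 1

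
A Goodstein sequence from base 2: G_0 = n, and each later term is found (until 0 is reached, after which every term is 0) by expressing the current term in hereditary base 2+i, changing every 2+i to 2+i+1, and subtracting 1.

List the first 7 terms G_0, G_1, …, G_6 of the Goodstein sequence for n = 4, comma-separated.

step 0: 4 = 2^2; sub 3 for 2: 3^3; = 27; G_1 = 27−1 = 26
step 1: 26 = 2·3^2 + 2·3 + 2; sub 4 for 3: 2·4^2 + 2·4 + 2; = 42; G_2 = 42−1 = 41
step 2: 41 = 2·4^2 + 2·4 + 1; sub 5 for 4: 2·5^2 + 2·5 + 1; = 61; G_3 = 61−1 = 60
step 3: 60 = 2·5^2 + 2·5; sub 6 for 5: 2·6^2 + 2·6; = 84; G_4 = 84−1 = 83
step 4: 83 = 2·6^2 + 6 + 5; sub 7 for 6: 2·7^2 + 7 + 5; = 110; G_5 = 110−1 = 109
step 5: 109 = 2·7^2 + 7 + 4; sub 8 for 7: 2·8^2 + 8 + 4; = 140; G_6 = 140−1 = 139

4, 26, 41, 60, 83, 109, 139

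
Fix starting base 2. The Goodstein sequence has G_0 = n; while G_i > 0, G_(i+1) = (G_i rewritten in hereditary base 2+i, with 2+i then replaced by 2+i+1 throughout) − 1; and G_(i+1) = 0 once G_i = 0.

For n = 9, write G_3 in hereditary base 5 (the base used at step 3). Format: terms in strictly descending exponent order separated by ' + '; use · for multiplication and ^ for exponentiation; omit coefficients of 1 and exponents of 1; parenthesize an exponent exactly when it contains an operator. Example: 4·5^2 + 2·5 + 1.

G_0 = 9. HB_2(9) = 2^(2 + 1) + 1. Bump = 82. G_1 = 81.
G_1 = 81. HB_3(81) = 3^(3 + 1). Bump = 1024. G_2 = 1023.
G_2 = 1023. HB_4(1023) = 3·4^4 + 3·4^3 + 3·4^2 + 3·4 + 3. Bump = 9843. G_3 = 9842.

3·5^5 + 3·5^3 + 3·5^2 + 3·5 + 2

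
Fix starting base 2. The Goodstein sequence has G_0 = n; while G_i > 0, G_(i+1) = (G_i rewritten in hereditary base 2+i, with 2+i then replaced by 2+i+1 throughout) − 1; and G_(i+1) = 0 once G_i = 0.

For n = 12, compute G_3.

15685

G_0 = 12. HB_2(12) = 2^(2 + 1) + 2^2. Bump = 108. G_1 = 107.
G_1 = 107. HB_3(107) = 3^(3 + 1) + 2·3^2 + 2·3 + 2. Bump = 1066. G_2 = 1065.
G_2 = 1065. HB_4(1065) = 4^(4 + 1) + 2·4^2 + 2·4 + 1. Bump = 15686. G_3 = 15685.
G_3 = 15685. HB_5(15685) = 5^(5 + 1) + 2·5^2 + 2·5. Bump = 280020. G_4 = 280019.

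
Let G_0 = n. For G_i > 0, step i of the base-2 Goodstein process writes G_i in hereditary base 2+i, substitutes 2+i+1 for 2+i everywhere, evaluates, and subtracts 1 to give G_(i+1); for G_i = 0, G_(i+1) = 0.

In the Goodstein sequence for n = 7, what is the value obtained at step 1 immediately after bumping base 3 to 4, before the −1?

step 0: 7 = 2^2 + 2 + 1; sub 3 for 2: 3^3 + 3 + 1; = 31; G_1 = 31−1 = 30
step 1: 30 = 3^3 + 3; sub 4 for 3: 4^4 + 4; = 260; G_2 = 260−1 = 259

260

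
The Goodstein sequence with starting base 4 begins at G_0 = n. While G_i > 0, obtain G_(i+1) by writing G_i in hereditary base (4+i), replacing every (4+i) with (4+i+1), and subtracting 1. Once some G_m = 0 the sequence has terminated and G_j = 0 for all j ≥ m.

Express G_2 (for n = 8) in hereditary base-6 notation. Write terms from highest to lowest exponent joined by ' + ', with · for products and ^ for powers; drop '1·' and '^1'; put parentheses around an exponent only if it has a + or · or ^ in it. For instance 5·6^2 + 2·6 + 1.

6 + 3

8 —HB4→ 2·4 —bump→ 2·5 = 10 —(−1)→ 9
9 —HB5→ 5 + 4 —bump→ 6 + 4 = 10 —(−1)→ 9
9 —HB6→ 6 + 3 —bump→ 7 + 3 = 10 —(−1)→ 9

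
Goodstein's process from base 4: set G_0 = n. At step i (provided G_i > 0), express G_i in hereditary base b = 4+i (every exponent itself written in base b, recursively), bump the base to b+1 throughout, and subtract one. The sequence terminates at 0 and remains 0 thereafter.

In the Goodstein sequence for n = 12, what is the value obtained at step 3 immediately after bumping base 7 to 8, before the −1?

18

i=0: 12 = 3·4 (b=4); 4→5: 3·5 = 15; 15−1 = 14
i=1: 14 = 2·5 + 4 (b=5); 5→6: 2·6 + 4 = 16; 16−1 = 15
i=2: 15 = 2·6 + 3 (b=6); 6→7: 2·7 + 3 = 17; 17−1 = 16
i=3: 16 = 2·7 + 2 (b=7); 7→8: 2·8 + 2 = 18; 18−1 = 17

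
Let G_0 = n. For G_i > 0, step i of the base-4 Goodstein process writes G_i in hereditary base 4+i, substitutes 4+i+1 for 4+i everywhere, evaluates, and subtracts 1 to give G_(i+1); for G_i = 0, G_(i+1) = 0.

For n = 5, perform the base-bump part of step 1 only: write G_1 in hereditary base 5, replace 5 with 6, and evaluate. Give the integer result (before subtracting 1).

6

base 4: 5 = 4 + 1; at 5: 5 + 1 = 6; next = 5
base 5: 5 = 5; at 6: 6 = 6; next = 5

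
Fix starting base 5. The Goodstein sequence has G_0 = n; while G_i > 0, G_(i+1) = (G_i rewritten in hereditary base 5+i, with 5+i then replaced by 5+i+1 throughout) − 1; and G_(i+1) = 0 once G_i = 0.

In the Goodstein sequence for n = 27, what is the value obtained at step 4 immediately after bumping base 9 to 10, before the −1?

76

[0] 27 ≡ 5^2 + 2 (base 5). Lift 6: 38. −1: 37.
[1] 37 ≡ 6^2 + 1 (base 6). Lift 7: 50. −1: 49.
[2] 49 ≡ 7^2 (base 7). Lift 8: 64. −1: 63.
[3] 63 ≡ 7·8 + 7 (base 8). Lift 9: 70. −1: 69.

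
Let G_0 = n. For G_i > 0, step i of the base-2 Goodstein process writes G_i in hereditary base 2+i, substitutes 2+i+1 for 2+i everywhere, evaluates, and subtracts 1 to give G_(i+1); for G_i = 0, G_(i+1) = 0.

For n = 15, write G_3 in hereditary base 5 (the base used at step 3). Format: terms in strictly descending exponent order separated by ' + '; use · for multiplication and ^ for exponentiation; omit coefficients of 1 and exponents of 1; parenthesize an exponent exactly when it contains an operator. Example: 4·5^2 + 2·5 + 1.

5^(5 + 1) + 5^5 + 2

G_0 = 15. HB_2(15) = 2^(2 + 1) + 2^2 + 2 + 1. Bump = 112. G_1 = 111.
G_1 = 111. HB_3(111) = 3^(3 + 1) + 3^3 + 3. Bump = 1284. G_2 = 1283.
G_2 = 1283. HB_4(1283) = 4^(4 + 1) + 4^4 + 3. Bump = 18753. G_3 = 18752.
G_3 = 18752. HB_5(18752) = 5^(5 + 1) + 5^5 + 2. Bump = 326594. G_4 = 326593.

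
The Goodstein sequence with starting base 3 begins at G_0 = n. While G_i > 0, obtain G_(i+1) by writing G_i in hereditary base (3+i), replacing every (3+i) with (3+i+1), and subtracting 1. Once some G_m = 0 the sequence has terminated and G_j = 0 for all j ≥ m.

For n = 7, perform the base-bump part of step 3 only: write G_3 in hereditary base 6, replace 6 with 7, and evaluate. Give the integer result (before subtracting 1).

10

[0] 7 ≡ 2·3 + 1 (base 3). Lift 4: 9. −1: 8.
[1] 8 ≡ 2·4 (base 4). Lift 5: 10. −1: 9.
[2] 9 ≡ 5 + 4 (base 5). Lift 6: 10. −1: 9.
[3] 9 ≡ 6 + 3 (base 6). Lift 7: 10. −1: 9.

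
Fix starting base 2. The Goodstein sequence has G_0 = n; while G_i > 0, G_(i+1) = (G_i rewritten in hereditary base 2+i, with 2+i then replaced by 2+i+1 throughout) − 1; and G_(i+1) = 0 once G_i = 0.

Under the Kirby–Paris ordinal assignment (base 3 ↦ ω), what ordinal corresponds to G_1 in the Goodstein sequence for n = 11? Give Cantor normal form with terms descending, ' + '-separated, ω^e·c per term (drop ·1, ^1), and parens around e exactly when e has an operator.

11 —HB2→ 2^(2 + 1) + 2 + 1 —bump→ 3^(3 + 1) + 3 + 1 = 85 —(−1)→ 84
84 —HB3→ 3^(3 + 1) + 3 —bump→ 4^(4 + 1) + 4 = 1028 —(−1)→ 1027

ω^(ω + 1) + ω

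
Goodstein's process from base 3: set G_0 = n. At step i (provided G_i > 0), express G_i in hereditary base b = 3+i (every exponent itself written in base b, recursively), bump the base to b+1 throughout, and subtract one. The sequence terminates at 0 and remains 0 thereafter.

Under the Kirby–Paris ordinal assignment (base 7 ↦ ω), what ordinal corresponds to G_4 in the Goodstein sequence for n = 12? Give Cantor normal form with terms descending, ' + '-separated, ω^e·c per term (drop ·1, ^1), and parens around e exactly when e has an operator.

G_0=12  [base 3] 3^2 + 3  →[3↦4]→  4^2 + 4 = 20  −1 ⇒ G_1=19
G_1=19  [base 4] 4^2 + 3  →[4↦5]→  5^2 + 3 = 28  −1 ⇒ G_2=27
G_2=27  [base 5] 5^2 + 2  →[5↦6]→  6^2 + 2 = 38  −1 ⇒ G_3=37
G_3=37  [base 6] 6^2 + 1  →[6↦7]→  7^2 + 1 = 50  −1 ⇒ G_4=49

ω^2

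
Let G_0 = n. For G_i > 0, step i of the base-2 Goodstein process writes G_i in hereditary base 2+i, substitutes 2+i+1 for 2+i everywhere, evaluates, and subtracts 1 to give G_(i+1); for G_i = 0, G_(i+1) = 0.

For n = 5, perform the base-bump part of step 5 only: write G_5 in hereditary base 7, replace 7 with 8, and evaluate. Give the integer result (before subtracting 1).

1752

i=0: 5 = 2^2 + 1 (b=2); 2→3: 3^3 + 1 = 28; 28−1 = 27
i=1: 27 = 3^3 (b=3); 3→4: 4^4 = 256; 256−1 = 255
i=2: 255 = 3·4^3 + 3·4^2 + 3·4 + 3 (b=4); 4→5: 3·5^3 + 3·5^2 + 3·5 + 3 = 468; 468−1 = 467
i=3: 467 = 3·5^3 + 3·5^2 + 3·5 + 2 (b=5); 5→6: 3·6^3 + 3·6^2 + 3·6 + 2 = 776; 776−1 = 775
i=4: 775 = 3·6^3 + 3·6^2 + 3·6 + 1 (b=6); 6→7: 3·7^3 + 3·7^2 + 3·7 + 1 = 1198; 1198−1 = 1197
i=5: 1197 = 3·7^3 + 3·7^2 + 3·7 (b=7); 7→8: 3·8^3 + 3·8^2 + 3·8 = 1752; 1752−1 = 1751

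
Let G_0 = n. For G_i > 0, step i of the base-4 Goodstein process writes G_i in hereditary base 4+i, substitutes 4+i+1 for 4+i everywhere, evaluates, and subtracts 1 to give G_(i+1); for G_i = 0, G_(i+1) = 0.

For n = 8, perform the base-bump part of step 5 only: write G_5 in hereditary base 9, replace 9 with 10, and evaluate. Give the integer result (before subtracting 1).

G_0=8  [base 4] 2·4  →[4↦5]→  2·5 = 10  −1 ⇒ G_1=9
G_1=9  [base 5] 5 + 4  →[5↦6]→  6 + 4 = 10  −1 ⇒ G_2=9
G_2=9  [base 6] 6 + 3  →[6↦7]→  7 + 3 = 10  −1 ⇒ G_3=9
G_3=9  [base 7] 7 + 2  →[7↦8]→  8 + 2 = 10  −1 ⇒ G_4=9
G_4=9  [base 8] 8 + 1  →[8↦9]→  9 + 1 = 10  −1 ⇒ G_5=9
G_5=9  [base 9] 9  →[9↦10]→  10 = 10  −1 ⇒ G_6=9

10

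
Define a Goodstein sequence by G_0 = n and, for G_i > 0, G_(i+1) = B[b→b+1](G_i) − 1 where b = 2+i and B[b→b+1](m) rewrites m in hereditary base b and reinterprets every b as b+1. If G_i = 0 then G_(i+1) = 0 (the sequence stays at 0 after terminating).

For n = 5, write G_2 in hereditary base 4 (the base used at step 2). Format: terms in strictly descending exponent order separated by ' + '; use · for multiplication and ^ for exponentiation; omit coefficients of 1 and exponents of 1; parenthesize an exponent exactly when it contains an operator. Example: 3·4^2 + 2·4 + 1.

3·4^3 + 3·4^2 + 3·4 + 3

G_0 = 5. HB_2(5) = 2^2 + 1. Bump = 28. G_1 = 27.
G_1 = 27. HB_3(27) = 3^3. Bump = 256. G_2 = 255.
G_2 = 255. HB_4(255) = 3·4^3 + 3·4^2 + 3·4 + 3. Bump = 468. G_3 = 467.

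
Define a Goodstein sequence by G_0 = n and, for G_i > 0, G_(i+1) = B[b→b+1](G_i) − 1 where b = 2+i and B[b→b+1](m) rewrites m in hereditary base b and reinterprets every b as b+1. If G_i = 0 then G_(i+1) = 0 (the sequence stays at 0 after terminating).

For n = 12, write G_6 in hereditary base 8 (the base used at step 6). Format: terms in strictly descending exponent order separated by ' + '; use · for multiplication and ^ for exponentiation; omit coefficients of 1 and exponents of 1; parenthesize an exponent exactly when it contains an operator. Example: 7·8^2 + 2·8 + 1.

G_0=12  [base 2] 2^(2 + 1) + 2^2  →[2↦3]→  3^(3 + 1) + 3^3 = 108  −1 ⇒ G_1=107
G_1=107  [base 3] 3^(3 + 1) + 2·3^2 + 2·3 + 2  →[3↦4]→  4^(4 + 1) + 2·4^2 + 2·4 + 2 = 1066  −1 ⇒ G_2=1065
G_2=1065  [base 4] 4^(4 + 1) + 2·4^2 + 2·4 + 1  →[4↦5]→  5^(5 + 1) + 2·5^2 + 2·5 + 1 = 15686  −1 ⇒ G_3=15685
G_3=15685  [base 5] 5^(5 + 1) + 2·5^2 + 2·5  →[5↦6]→  6^(6 + 1) + 2·6^2 + 2·6 = 280020  −1 ⇒ G_4=280019
G_4=280019  [base 6] 6^(6 + 1) + 2·6^2 + 6 + 5  →[6↦7]→  7^(7 + 1) + 2·7^2 + 7 + 5 = 5764911  −1 ⇒ G_5=5764910
G_5=5764910  [base 7] 7^(7 + 1) + 2·7^2 + 7 + 4  →[7↦8]→  8^(8 + 1) + 2·8^2 + 8 + 4 = 134217868  −1 ⇒ G_6=134217867
G_6=134217867  [base 8] 8^(8 + 1) + 2·8^2 + 8 + 3  →[8↦9]→  9^(9 + 1) + 2·9^2 + 9 + 3 = 3486784575  −1 ⇒ G_7=3486784574

8^(8 + 1) + 2·8^2 + 8 + 3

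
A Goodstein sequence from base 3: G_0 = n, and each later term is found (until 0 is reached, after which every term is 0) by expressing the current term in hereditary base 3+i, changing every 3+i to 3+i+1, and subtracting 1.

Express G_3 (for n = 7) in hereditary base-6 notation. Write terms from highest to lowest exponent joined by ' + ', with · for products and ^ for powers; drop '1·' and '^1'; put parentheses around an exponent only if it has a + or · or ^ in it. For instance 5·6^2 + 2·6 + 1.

6 + 3

G_0=7  [base 3] 2·3 + 1  →[3↦4]→  2·4 + 1 = 9  −1 ⇒ G_1=8
G_1=8  [base 4] 2·4  →[4↦5]→  2·5 = 10  −1 ⇒ G_2=9
G_2=9  [base 5] 5 + 4  →[5↦6]→  6 + 4 = 10  −1 ⇒ G_3=9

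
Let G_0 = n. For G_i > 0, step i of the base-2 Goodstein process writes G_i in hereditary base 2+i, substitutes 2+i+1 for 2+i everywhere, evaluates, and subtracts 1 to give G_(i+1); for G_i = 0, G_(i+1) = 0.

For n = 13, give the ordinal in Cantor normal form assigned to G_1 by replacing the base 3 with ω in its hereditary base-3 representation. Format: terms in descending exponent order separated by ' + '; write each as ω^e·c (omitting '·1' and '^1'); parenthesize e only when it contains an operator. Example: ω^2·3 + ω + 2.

(0) 13|_2 = 2^(2 + 1) + 2^2 + 1 ↦ 3^(3 + 1) + 3^3 + 1|_3 = 109 ⇒ 108
(1) 108|_3 = 3^(3 + 1) + 3^3 ↦ 4^(4 + 1) + 4^4|_4 = 1280 ⇒ 1279

ω^(ω + 1) + ω^ω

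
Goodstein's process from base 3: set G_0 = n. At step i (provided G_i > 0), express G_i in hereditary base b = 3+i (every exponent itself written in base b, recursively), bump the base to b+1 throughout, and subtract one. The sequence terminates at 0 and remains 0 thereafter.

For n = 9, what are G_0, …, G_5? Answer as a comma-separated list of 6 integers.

9, 15, 17, 19, 21, 23

step 0: 9 = 3^2; sub 4 for 3: 4^2; = 16; G_1 = 16−1 = 15
step 1: 15 = 3·4 + 3; sub 5 for 4: 3·5 + 3; = 18; G_2 = 18−1 = 17
step 2: 17 = 3·5 + 2; sub 6 for 5: 3·6 + 2; = 20; G_3 = 20−1 = 19
step 3: 19 = 3·6 + 1; sub 7 for 6: 3·7 + 1; = 22; G_4 = 22−1 = 21
step 4: 21 = 3·7; sub 8 for 7: 3·8; = 24; G_5 = 24−1 = 23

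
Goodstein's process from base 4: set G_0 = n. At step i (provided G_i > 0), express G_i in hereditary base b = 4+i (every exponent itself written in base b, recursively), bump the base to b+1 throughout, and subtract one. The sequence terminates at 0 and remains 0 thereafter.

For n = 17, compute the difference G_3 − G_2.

G_0 = 17. HB_4(17) = 4^2 + 1. Bump = 26. G_1 = 25.
G_1 = 25. HB_5(25) = 5^2. Bump = 36. G_2 = 35.
G_2 = 35. HB_6(35) = 5·6 + 5. Bump = 40. G_3 = 39.

4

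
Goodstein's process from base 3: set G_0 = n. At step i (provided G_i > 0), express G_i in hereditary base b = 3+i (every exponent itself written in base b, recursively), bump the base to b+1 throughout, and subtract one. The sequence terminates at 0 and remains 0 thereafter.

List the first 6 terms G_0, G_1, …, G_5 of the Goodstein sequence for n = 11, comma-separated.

(0) 11|_3 = 3^2 + 2 ↦ 4^2 + 2|_4 = 18 ⇒ 17
(1) 17|_4 = 4^2 + 1 ↦ 5^2 + 1|_5 = 26 ⇒ 25
(2) 25|_5 = 5^2 ↦ 6^2|_6 = 36 ⇒ 35
(3) 35|_6 = 5·6 + 5 ↦ 5·7 + 5|_7 = 40 ⇒ 39
(4) 39|_7 = 5·7 + 4 ↦ 5·8 + 4|_8 = 44 ⇒ 43

11, 17, 25, 35, 39, 43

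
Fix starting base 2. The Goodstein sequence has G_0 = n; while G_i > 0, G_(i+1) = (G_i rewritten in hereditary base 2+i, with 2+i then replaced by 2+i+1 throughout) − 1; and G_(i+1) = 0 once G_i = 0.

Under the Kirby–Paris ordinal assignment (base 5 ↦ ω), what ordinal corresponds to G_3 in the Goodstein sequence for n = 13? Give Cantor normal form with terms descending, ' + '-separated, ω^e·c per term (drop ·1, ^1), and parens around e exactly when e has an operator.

ω^(ω + 1) + ω^3·3 + ω^2·3 + ω·3 + 2

[0] 13 ≡ 2^(2 + 1) + 2^2 + 1 (base 2). Lift 3: 109. −1: 108.
[1] 108 ≡ 3^(3 + 1) + 3^3 (base 3). Lift 4: 1280. −1: 1279.
[2] 1279 ≡ 4^(4 + 1) + 3·4^3 + 3·4^2 + 3·4 + 3 (base 4). Lift 5: 16093. −1: 16092.
[3] 16092 ≡ 5^(5 + 1) + 3·5^3 + 3·5^2 + 3·5 + 2 (base 5). Lift 6: 280712. −1: 280711.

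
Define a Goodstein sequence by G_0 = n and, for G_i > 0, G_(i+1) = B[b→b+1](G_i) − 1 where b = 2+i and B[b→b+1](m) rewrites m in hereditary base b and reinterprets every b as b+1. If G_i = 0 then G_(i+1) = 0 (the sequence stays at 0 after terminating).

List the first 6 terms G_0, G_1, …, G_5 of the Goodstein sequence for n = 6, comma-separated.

6, 29, 257, 3125, 46655, 98039

G_0=6  [base 2] 2^2 + 2  →[2↦3]→  3^3 + 3 = 30  −1 ⇒ G_1=29
G_1=29  [base 3] 3^3 + 2  →[3↦4]→  4^4 + 2 = 258  −1 ⇒ G_2=257
G_2=257  [base 4] 4^4 + 1  →[4↦5]→  5^5 + 1 = 3126  −1 ⇒ G_3=3125
G_3=3125  [base 5] 5^5  →[5↦6]→  6^6 = 46656  −1 ⇒ G_4=46655
G_4=46655  [base 6] 5·6^5 + 5·6^4 + 5·6^3 + 5·6^2 + 5·6 + 5  →[6↦7]→  5·7^5 + 5·7^4 + 5·7^3 + 5·7^2 + 5·7 + 5 = 98040  −1 ⇒ G_5=98039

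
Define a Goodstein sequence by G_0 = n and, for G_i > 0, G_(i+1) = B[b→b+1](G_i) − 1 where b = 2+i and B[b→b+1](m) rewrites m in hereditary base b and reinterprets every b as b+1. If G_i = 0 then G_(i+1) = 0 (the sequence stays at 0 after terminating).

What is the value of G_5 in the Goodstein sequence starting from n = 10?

[0] 10 ≡ 2^(2 + 1) + 2 (base 2). Lift 3: 84. −1: 83.
[1] 83 ≡ 3^(3 + 1) + 2 (base 3). Lift 4: 1026. −1: 1025.
[2] 1025 ≡ 4^(4 + 1) + 1 (base 4). Lift 5: 15626. −1: 15625.
[3] 15625 ≡ 5^(5 + 1) (base 5). Lift 6: 279936. −1: 279935.
[4] 279935 ≡ 5·6^6 + 5·6^5 + 5·6^4 + 5·6^3 + 5·6^2 + 5·6 + 5 (base 6). Lift 7: 4215755. −1: 4215754.
[5] 4215754 ≡ 5·7^7 + 5·7^5 + 5·7^4 + 5·7^3 + 5·7^2 + 5·7 + 4 (base 7). Lift 8: 84073324. −1: 84073323.

4215754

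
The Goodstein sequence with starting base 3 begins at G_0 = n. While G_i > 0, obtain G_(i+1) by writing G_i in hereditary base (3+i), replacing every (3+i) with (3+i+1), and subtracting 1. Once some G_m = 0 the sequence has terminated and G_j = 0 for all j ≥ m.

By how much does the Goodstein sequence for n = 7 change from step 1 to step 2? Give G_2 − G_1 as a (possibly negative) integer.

1

i=0: 7 = 2·3 + 1 (b=3); 3→4: 2·4 + 1 = 9; 9−1 = 8
i=1: 8 = 2·4 (b=4); 4→5: 2·5 = 10; 10−1 = 9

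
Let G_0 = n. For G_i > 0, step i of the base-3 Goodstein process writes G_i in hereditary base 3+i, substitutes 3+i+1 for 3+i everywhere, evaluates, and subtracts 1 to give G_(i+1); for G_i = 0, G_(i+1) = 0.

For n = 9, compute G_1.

i=0: 9 = 3^2 (b=3); 3→4: 4^2 = 16; 16−1 = 15
i=1: 15 = 3·4 + 3 (b=4); 4→5: 3·5 + 3 = 18; 18−1 = 17

15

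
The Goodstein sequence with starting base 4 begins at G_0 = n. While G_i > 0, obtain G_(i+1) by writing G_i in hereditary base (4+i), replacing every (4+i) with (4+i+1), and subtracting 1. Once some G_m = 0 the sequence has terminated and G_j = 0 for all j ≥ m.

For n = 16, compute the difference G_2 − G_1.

16 —HB4→ 4^2 —bump→ 5^2 = 25 —(−1)→ 24
24 —HB5→ 4·5 + 4 —bump→ 4·6 + 4 = 28 —(−1)→ 27

3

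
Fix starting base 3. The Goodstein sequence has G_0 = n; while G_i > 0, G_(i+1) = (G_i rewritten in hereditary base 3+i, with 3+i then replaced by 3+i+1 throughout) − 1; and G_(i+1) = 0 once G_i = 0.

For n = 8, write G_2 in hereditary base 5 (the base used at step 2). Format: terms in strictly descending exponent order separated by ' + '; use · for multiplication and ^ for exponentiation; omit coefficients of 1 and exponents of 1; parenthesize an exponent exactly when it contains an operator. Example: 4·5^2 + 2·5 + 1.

[0] 8 ≡ 2·3 + 2 (base 3). Lift 4: 10. −1: 9.
[1] 9 ≡ 2·4 + 1 (base 4). Lift 5: 11. −1: 10.
[2] 10 ≡ 2·5 (base 5). Lift 6: 12. −1: 11.

2·5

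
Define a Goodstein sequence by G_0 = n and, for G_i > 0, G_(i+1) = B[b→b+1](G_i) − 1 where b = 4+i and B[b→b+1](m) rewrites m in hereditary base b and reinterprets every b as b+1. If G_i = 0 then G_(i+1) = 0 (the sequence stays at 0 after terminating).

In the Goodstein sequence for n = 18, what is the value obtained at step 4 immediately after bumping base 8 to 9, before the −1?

step 0: 18 = 4^2 + 2; sub 5 for 4: 5^2 + 2; = 27; G_1 = 27−1 = 26
step 1: 26 = 5^2 + 1; sub 6 for 5: 6^2 + 1; = 37; G_2 = 37−1 = 36
step 2: 36 = 6^2; sub 7 for 6: 7^2; = 49; G_3 = 49−1 = 48
step 3: 48 = 6·7 + 6; sub 8 for 7: 6·8 + 6; = 54; G_4 = 54−1 = 53
step 4: 53 = 6·8 + 5; sub 9 for 8: 6·9 + 5; = 59; G_5 = 59−1 = 58

59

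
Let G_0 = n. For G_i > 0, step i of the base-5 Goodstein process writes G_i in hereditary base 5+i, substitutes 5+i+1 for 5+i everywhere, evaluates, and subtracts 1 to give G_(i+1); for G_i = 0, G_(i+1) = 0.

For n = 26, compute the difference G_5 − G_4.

5

G_0=26  [base 5] 5^2 + 1  →[5↦6]→  6^2 + 1 = 37  −1 ⇒ G_1=36
G_1=36  [base 6] 6^2  →[6↦7]→  7^2 = 49  −1 ⇒ G_2=48
G_2=48  [base 7] 6·7 + 6  →[7↦8]→  6·8 + 6 = 54  −1 ⇒ G_3=53
G_3=53  [base 8] 6·8 + 5  →[8↦9]→  6·9 + 5 = 59  −1 ⇒ G_4=58
G_4=58  [base 9] 6·9 + 4  →[9↦10]→  6·10 + 4 = 64  −1 ⇒ G_5=63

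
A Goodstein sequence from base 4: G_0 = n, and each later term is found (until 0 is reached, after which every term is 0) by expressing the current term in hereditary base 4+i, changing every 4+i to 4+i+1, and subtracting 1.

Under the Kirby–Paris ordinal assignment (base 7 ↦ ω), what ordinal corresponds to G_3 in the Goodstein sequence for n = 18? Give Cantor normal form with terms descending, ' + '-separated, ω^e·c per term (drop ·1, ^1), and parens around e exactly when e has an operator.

base 4: 18 = 4^2 + 2; at 5: 5^2 + 2 = 27; next = 26
base 5: 26 = 5^2 + 1; at 6: 6^2 + 1 = 37; next = 36
base 6: 36 = 6^2; at 7: 7^2 = 49; next = 48
base 7: 48 = 6·7 + 6; at 8: 6·8 + 6 = 54; next = 53

ω·6 + 6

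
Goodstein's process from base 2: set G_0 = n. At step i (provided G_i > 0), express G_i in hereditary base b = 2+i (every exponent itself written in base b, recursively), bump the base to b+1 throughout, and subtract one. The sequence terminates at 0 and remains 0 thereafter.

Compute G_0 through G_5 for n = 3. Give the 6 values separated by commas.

base 2: 3 = 2 + 1; at 3: 3 + 1 = 4; next = 3
base 3: 3 = 3; at 4: 4 = 4; next = 3
base 4: 3 = 3; at 5: 3 = 3; next = 2
base 5: 2 = 2; at 6: 2 = 2; next = 1
base 6: 1 = 1; at 7: 1 = 1; next = 0

3, 3, 3, 2, 1, 0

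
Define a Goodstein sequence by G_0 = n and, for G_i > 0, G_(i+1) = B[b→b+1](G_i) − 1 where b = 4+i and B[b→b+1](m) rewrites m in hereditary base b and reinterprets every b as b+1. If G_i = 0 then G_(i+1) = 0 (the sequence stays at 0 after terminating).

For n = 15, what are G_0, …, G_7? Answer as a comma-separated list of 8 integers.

15, 17, 19, 21, 23, 24, 25, 26

step 0: 15 = 3·4 + 3; sub 5 for 4: 3·5 + 3; = 18; G_1 = 18−1 = 17
step 1: 17 = 3·5 + 2; sub 6 for 5: 3·6 + 2; = 20; G_2 = 20−1 = 19
step 2: 19 = 3·6 + 1; sub 7 for 6: 3·7 + 1; = 22; G_3 = 22−1 = 21
step 3: 21 = 3·7; sub 8 for 7: 3·8; = 24; G_4 = 24−1 = 23
step 4: 23 = 2·8 + 7; sub 9 for 8: 2·9 + 7; = 25; G_5 = 25−1 = 24
step 5: 24 = 2·9 + 6; sub 10 for 9: 2·10 + 6; = 26; G_6 = 26−1 = 25
step 6: 25 = 2·10 + 5; sub 11 for 10: 2·11 + 5; = 27; G_7 = 27−1 = 26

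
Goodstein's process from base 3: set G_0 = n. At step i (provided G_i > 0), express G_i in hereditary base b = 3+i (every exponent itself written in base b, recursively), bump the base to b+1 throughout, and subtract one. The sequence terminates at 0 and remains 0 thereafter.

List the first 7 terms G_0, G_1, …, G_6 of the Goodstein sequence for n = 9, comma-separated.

step 0: 9 = 3^2; sub 4 for 3: 4^2; = 16; G_1 = 16−1 = 15
step 1: 15 = 3·4 + 3; sub 5 for 4: 3·5 + 3; = 18; G_2 = 18−1 = 17
step 2: 17 = 3·5 + 2; sub 6 for 5: 3·6 + 2; = 20; G_3 = 20−1 = 19
step 3: 19 = 3·6 + 1; sub 7 for 6: 3·7 + 1; = 22; G_4 = 22−1 = 21
step 4: 21 = 3·7; sub 8 for 7: 3·8; = 24; G_5 = 24−1 = 23
step 5: 23 = 2·8 + 7; sub 9 for 8: 2·9 + 7; = 25; G_6 = 25−1 = 24

9, 15, 17, 19, 21, 23, 24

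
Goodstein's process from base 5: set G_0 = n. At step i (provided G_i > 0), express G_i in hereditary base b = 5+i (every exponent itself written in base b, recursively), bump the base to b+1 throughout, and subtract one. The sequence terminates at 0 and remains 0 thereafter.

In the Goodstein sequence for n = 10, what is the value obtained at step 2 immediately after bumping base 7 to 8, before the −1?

12

G_0 = 10. HB_5(10) = 2·5. Bump = 12. G_1 = 11.
G_1 = 11. HB_6(11) = 6 + 5. Bump = 12. G_2 = 11.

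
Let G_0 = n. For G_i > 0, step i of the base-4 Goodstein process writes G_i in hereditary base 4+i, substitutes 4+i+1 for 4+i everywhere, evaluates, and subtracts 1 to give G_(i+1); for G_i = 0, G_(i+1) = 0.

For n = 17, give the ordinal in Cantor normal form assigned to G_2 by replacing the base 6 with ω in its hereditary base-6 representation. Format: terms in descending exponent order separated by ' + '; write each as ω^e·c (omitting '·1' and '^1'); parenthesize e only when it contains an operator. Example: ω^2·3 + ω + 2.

17 —HB4→ 4^2 + 1 —bump→ 5^2 + 1 = 26 —(−1)→ 25
25 —HB5→ 5^2 —bump→ 6^2 = 36 —(−1)→ 35
35 —HB6→ 5·6 + 5 —bump→ 5·7 + 5 = 40 —(−1)→ 39

ω·5 + 5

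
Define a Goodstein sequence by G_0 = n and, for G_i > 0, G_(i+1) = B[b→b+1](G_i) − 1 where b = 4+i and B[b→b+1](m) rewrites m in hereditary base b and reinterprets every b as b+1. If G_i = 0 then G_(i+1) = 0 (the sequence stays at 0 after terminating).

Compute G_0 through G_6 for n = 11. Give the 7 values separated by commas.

11, 12, 13, 14, 15, 15, 15

11 —HB4→ 2·4 + 3 —bump→ 2·5 + 3 = 13 —(−1)→ 12
12 —HB5→ 2·5 + 2 —bump→ 2·6 + 2 = 14 —(−1)→ 13
13 —HB6→ 2·6 + 1 —bump→ 2·7 + 1 = 15 —(−1)→ 14
14 —HB7→ 2·7 —bump→ 2·8 = 16 —(−1)→ 15
15 —HB8→ 8 + 7 —bump→ 9 + 7 = 16 —(−1)→ 15
15 —HB9→ 9 + 6 —bump→ 10 + 6 = 16 —(−1)→ 15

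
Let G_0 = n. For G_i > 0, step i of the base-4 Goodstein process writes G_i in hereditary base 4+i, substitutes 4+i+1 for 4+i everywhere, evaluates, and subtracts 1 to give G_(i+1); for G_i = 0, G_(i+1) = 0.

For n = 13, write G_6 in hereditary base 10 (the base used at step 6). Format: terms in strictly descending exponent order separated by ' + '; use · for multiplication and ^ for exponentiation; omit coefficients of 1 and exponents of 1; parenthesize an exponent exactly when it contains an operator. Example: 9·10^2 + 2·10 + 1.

2·10 + 1

G_0 = 13. HB_4(13) = 3·4 + 1. Bump = 16. G_1 = 15.
G_1 = 15. HB_5(15) = 3·5. Bump = 18. G_2 = 17.
G_2 = 17. HB_6(17) = 2·6 + 5. Bump = 19. G_3 = 18.
G_3 = 18. HB_7(18) = 2·7 + 4. Bump = 20. G_4 = 19.
G_4 = 19. HB_8(19) = 2·8 + 3. Bump = 21. G_5 = 20.
G_5 = 20. HB_9(20) = 2·9 + 2. Bump = 22. G_6 = 21.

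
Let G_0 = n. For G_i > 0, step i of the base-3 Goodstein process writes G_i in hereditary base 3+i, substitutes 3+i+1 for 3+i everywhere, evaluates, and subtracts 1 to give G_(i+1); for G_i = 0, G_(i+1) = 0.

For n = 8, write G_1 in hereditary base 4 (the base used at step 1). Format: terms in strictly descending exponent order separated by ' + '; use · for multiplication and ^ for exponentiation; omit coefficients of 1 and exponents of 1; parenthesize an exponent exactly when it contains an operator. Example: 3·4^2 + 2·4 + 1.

base 3: 8 = 2·3 + 2; at 4: 2·4 + 2 = 10; next = 9
base 4: 9 = 2·4 + 1; at 5: 2·5 + 1 = 11; next = 10

2·4 + 1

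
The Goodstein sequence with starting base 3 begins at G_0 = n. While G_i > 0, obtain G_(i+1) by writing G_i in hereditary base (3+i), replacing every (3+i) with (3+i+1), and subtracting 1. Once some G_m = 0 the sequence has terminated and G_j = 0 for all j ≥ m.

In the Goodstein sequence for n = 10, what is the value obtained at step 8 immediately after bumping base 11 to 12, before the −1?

i=0: 10 = 3^2 + 1 (b=3); 3→4: 4^2 + 1 = 17; 17−1 = 16
i=1: 16 = 4^2 (b=4); 4→5: 5^2 = 25; 25−1 = 24
i=2: 24 = 4·5 + 4 (b=5); 5→6: 4·6 + 4 = 28; 28−1 = 27
i=3: 27 = 4·6 + 3 (b=6); 6→7: 4·7 + 3 = 31; 31−1 = 30
i=4: 30 = 4·7 + 2 (b=7); 7→8: 4·8 + 2 = 34; 34−1 = 33
i=5: 33 = 4·8 + 1 (b=8); 8→9: 4·9 + 1 = 37; 37−1 = 36
i=6: 36 = 4·9 (b=9); 9→10: 4·10 = 40; 40−1 = 39
i=7: 39 = 3·10 + 9 (b=10); 10→11: 3·11 + 9 = 42; 42−1 = 41

44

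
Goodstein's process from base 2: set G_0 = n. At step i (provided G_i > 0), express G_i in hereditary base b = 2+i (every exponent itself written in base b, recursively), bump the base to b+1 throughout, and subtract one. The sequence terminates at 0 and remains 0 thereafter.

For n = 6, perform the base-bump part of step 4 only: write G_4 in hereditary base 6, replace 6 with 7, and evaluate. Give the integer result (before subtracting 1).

98040

6 —HB2→ 2^2 + 2 —bump→ 3^3 + 3 = 30 —(−1)→ 29
29 —HB3→ 3^3 + 2 —bump→ 4^4 + 2 = 258 —(−1)→ 257
257 —HB4→ 4^4 + 1 —bump→ 5^5 + 1 = 3126 —(−1)→ 3125
3125 —HB5→ 5^5 —bump→ 6^6 = 46656 —(−1)→ 46655
46655 —HB6→ 5·6^5 + 5·6^4 + 5·6^3 + 5·6^2 + 5·6 + 5 —bump→ 5·7^5 + 5·7^4 + 5·7^3 + 5·7^2 + 5·7 + 5 = 98040 —(−1)→ 98039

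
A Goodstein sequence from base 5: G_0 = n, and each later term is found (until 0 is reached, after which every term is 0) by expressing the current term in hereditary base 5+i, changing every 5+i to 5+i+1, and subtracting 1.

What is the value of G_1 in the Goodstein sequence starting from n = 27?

37

G_0 = 27. HB_5(27) = 5^2 + 2. Bump = 38. G_1 = 37.
G_1 = 37. HB_6(37) = 6^2 + 1. Bump = 50. G_2 = 49.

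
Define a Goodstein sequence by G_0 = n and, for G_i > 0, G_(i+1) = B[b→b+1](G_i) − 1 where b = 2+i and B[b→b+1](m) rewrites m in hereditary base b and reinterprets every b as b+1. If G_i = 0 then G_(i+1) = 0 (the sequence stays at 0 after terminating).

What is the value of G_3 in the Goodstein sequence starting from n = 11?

11 —HB2→ 2^(2 + 1) + 2 + 1 —bump→ 3^(3 + 1) + 3 + 1 = 85 —(−1)→ 84
84 —HB3→ 3^(3 + 1) + 3 —bump→ 4^(4 + 1) + 4 = 1028 —(−1)→ 1027
1027 —HB4→ 4^(4 + 1) + 3 —bump→ 5^(5 + 1) + 3 = 15628 —(−1)→ 15627
15627 —HB5→ 5^(5 + 1) + 2 —bump→ 6^(6 + 1) + 2 = 279938 —(−1)→ 279937

15627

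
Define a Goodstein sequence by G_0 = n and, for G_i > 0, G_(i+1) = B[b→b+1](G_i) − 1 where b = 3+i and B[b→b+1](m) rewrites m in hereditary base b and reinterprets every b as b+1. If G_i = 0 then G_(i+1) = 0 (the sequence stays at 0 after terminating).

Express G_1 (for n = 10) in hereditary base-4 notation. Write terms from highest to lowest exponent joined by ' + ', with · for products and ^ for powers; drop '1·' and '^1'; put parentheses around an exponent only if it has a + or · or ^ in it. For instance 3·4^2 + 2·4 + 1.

4^2

i=0: 10 = 3^2 + 1 (b=3); 3→4: 4^2 + 1 = 17; 17−1 = 16
i=1: 16 = 4^2 (b=4); 4→5: 5^2 = 25; 25−1 = 24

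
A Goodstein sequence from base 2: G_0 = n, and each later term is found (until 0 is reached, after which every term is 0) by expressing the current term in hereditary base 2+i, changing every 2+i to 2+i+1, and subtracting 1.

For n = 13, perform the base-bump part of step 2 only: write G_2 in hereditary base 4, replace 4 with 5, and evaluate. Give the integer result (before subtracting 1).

16093

[0] 13 ≡ 2^(2 + 1) + 2^2 + 1 (base 2). Lift 3: 109. −1: 108.
[1] 108 ≡ 3^(3 + 1) + 3^3 (base 3). Lift 4: 1280. −1: 1279.
[2] 1279 ≡ 4^(4 + 1) + 3·4^3 + 3·4^2 + 3·4 + 3 (base 4). Lift 5: 16093. −1: 16092.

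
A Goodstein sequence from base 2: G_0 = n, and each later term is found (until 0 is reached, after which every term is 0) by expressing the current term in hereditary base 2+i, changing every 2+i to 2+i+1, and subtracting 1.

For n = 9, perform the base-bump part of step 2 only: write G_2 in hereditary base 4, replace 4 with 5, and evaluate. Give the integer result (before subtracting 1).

G_0 = 9. HB_2(9) = 2^(2 + 1) + 1. Bump = 82. G_1 = 81.
G_1 = 81. HB_3(81) = 3^(3 + 1). Bump = 1024. G_2 = 1023.
G_2 = 1023. HB_4(1023) = 3·4^4 + 3·4^3 + 3·4^2 + 3·4 + 3. Bump = 9843. G_3 = 9842.

9843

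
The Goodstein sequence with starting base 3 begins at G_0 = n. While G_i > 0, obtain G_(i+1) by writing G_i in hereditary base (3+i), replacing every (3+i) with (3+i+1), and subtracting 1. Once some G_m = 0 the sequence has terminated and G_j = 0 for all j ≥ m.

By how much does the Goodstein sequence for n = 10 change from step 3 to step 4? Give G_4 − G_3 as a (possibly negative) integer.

3

i=0: 10 = 3^2 + 1 (b=3); 3→4: 4^2 + 1 = 17; 17−1 = 16
i=1: 16 = 4^2 (b=4); 4→5: 5^2 = 25; 25−1 = 24
i=2: 24 = 4·5 + 4 (b=5); 5→6: 4·6 + 4 = 28; 28−1 = 27
i=3: 27 = 4·6 + 3 (b=6); 6→7: 4·7 + 3 = 31; 31−1 = 30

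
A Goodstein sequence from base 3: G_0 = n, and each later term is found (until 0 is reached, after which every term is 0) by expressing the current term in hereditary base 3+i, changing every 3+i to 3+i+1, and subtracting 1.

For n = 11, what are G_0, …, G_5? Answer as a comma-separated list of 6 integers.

[0] 11 ≡ 3^2 + 2 (base 3). Lift 4: 18. −1: 17.
[1] 17 ≡ 4^2 + 1 (base 4). Lift 5: 26. −1: 25.
[2] 25 ≡ 5^2 (base 5). Lift 6: 36. −1: 35.
[3] 35 ≡ 5·6 + 5 (base 6). Lift 7: 40. −1: 39.
[4] 39 ≡ 5·7 + 4 (base 7). Lift 8: 44. −1: 43.

11, 17, 25, 35, 39, 43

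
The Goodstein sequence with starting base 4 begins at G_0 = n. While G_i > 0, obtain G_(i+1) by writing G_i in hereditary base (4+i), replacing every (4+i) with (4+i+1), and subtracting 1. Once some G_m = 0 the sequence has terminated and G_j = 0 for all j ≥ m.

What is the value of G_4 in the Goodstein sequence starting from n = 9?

11

G_0 = 9. HB_4(9) = 2·4 + 1. Bump = 11. G_1 = 10.
G_1 = 10. HB_5(10) = 2·5. Bump = 12. G_2 = 11.
G_2 = 11. HB_6(11) = 6 + 5. Bump = 12. G_3 = 11.
G_3 = 11. HB_7(11) = 7 + 4. Bump = 12. G_4 = 11.
G_4 = 11. HB_8(11) = 8 + 3. Bump = 12. G_5 = 11.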